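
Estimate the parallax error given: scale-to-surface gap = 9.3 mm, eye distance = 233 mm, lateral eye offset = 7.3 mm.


error = h * offset / d
= 9.3 * 7.3 / 233
= 0.2914

0.2914


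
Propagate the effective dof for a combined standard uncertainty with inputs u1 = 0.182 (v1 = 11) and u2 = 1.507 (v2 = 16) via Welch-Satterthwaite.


uc = sqrt(u1^2 + u2^2) = sqrt(0.182^2 + 1.507^2) = 1.5179503
v_eff = uc^4 / (u1^4/v1 + u2^4/v2)
= 1.5179503^4 / (0.182^4/11 + 1.507^4/16)
= 5.3092137 / 0.32245372
v_eff = 16.4650

16.4650


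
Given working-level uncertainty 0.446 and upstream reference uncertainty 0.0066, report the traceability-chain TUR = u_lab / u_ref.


TUR = u_lab / u_ref
= 0.446 / 0.0066
= 67.5758

67.5758


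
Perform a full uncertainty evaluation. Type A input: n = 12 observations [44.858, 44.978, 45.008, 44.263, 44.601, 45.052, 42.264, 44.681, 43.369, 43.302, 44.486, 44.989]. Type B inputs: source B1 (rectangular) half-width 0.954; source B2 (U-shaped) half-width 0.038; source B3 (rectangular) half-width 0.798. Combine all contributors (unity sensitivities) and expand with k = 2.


mean = (44.858 + 44.978 + 45.008 + 44.263 + 44.601 + 45.052 + 42.264 + 44.681 + 43.369 + 43.302 + 44.486 + 44.989) / 12 = 44.32091667
s = sqrt(sum((x - mean)^2)/(n-1)) = 0.88354014
u_A = s / sqrt(n) = 0.88354014 / sqrt(12) = 0.25505607
u_B1 = 0.954 / sqrt(3) = 0.55079216
u_B2 = 0.038 / sqrt(2) = 0.026870058
u_B3 = 0.798 / sqrt(3) = 0.46072551
uc = sqrt(0.25505607^2 + 0.55079216^2 + 0.026870058^2 + 0.46072551^2) = 0.76250613
U = k * uc = 2 * 0.76250613
U = 1.5250

1.5250


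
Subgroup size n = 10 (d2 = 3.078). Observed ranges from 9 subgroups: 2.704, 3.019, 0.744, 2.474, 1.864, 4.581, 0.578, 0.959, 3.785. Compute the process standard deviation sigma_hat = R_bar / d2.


R_bar = (2.704 + 3.019 + 0.744 + 2.474 + 1.864 + 4.581 + 0.578 + 0.959 + 3.785) / 9
R_bar = 20.708 / 9 = 2.3008889
sigma_hat = R_bar / d2 = 2.3008889 / 3.078 = 0.7475

0.7475


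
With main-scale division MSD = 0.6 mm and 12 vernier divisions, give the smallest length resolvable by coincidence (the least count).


LC = MSD / n_div
= 0.6 / 12
= 0.0500

0.0500


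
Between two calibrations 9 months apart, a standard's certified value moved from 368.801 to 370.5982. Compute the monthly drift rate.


rate = (v2 - v1) / months
= (370.5982 - 368.801) / 9
= 1.7972 / 9
= 0.1997

0.1997


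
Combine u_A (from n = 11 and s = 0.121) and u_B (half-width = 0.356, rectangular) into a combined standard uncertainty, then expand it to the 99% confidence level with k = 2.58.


u_A = s / sqrt(n) = 0.121 / sqrt(11) = 0.036482873
u_B = half_width / sqrt(3) = 0.356 / sqrt(3) = 0.2055367
uc = sqrt(u_A^2 + u_B^2) = sqrt(0.036482873^2 + 0.2055367^2) = 0.20874946
U = k * uc = 2.58 * 0.20874946
U = 0.5386

0.5386


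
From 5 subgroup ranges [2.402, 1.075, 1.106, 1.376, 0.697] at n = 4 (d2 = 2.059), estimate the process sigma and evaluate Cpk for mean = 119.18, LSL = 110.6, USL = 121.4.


R_bar = (2.402 + 1.075 + 1.106 + 1.376 + 0.697) / 5 = 1.3312
sigma = R_bar / d2 = 1.3312 / 2.059 = 0.64652744
Cp = (USL - LSL)/(6*sigma) = (121.4 - 110.6)/(6*0.64652744) = 2.7841
Cpu = (121.4 - 119.18)/(3*0.64652744) = 1.1446
Cpl = (119.18 - 110.6)/(3*0.64652744) = 4.4236
Cpk = min(Cpu, Cpl) = 1.1446

1.1446


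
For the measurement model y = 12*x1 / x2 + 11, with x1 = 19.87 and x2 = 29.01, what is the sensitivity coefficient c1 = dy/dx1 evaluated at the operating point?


y = 12*x1 / x2 + 11
dy/dx1 = 12/x2
Evaluate at x2 = 29.01: c1 = 12 / 29.01
c1 = 0.4137

0.4137


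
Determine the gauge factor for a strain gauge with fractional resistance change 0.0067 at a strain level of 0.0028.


GF = (dR/R) / epsilon
= 0.0067 / 0.0028
= 2.3929

2.3929


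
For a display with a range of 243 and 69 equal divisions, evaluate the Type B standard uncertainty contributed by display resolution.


resolution = range / divisions
resolution = 243 / 69 = 3.5217391
u_res = resolution / (2*sqrt(3))
u_res = 3.5217391 / 3.4641016
u_res = 1.0166

1.0166


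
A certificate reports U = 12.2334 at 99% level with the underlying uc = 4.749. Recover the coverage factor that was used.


k = U / uc
k = 12.2334 / 4.749
k = 2.576

2.576


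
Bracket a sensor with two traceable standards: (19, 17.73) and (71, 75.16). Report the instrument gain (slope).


slope = (y2 - y1) / (x2 - x1)
= (75.16 - 17.73) / (71 - 19)
= 57.4300 / 52
= 1.1044

1.1044


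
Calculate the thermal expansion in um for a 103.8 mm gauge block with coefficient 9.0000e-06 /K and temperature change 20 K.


dL = L * alpha * dT
= 103.8 * 9.0000e-06 * 20
= 0.0186840 mm
dL_um = 0.0186840 * 1000 = 18.6840 um

18.6840


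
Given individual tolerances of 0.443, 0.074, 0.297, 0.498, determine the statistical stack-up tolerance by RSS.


RSS = sqrt(0.443^2 + 0.074^2 + 0.297^2 + 0.498^2)
= sqrt(0.537938)
= 0.7334

0.7334


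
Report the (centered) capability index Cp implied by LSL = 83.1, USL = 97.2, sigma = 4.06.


Cp = (USL - LSL) / (6 * sigma)
= (97.2 - 83.1) / (6 * 4.06)
= 14.1000 / 24.3600
= 0.5788

0.5788


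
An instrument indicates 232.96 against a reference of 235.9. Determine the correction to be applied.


Correction = standard - reading
= 235.9 - 232.96
= 2.9400

2.9400


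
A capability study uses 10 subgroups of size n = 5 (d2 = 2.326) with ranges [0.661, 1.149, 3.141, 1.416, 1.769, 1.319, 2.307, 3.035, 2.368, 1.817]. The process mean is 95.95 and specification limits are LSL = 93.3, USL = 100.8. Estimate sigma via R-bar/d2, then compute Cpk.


R_bar = (0.661 + 1.149 + 3.141 + 1.416 + 1.769 + 1.319 + 2.307 + 3.035 + 2.368 + 1.817) / 10 = 1.8982
sigma = R_bar / d2 = 1.8982 / 2.326 = 0.81607911
Cp = (USL - LSL)/(6*sigma) = (100.8 - 93.3)/(6*0.81607911) = 1.5317
Cpu = (100.8 - 95.95)/(3*0.81607911) = 1.9810
Cpl = (95.95 - 93.3)/(3*0.81607911) = 1.0824
Cpk = min(Cpu, Cpl) = 1.0824

1.0824


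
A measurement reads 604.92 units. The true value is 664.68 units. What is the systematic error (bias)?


Systematic error = measured - true
= 604.92 - 664.68
= -59.7600

-59.7600


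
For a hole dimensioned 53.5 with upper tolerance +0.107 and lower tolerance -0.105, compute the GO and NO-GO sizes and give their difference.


GO = nominal - lower_tol (smallest hole = maximum material condition)
GO = 53.5 - 0.105 = 53.395
NO-GO = nominal + upper_tol (largest hole = least material condition)
NO-GO = 53.5 + 0.107 = 53.607
spread = NO-GO - GO = 53.607 - 53.395 = 0.2120

0.2120


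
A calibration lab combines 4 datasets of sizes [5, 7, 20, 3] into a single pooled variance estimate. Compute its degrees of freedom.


nu = sum_i (n_i - 1)
nu = ((5 - 1) + (7 - 1) + (20 - 1) + (3 - 1))
nu = 4 + 6 + 19 + 2
nu = 31

31


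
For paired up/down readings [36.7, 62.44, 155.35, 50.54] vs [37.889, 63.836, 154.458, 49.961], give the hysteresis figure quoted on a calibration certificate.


|36.7 - 37.889| = 1.1890
|62.44 - 63.836| = 1.3960
|155.35 - 154.458| = 0.8920
|50.54 - 49.961| = 0.5790
hysteresis = max(diffs) = 1.3960

1.3960


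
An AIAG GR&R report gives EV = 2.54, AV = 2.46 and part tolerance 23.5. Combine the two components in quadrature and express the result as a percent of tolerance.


GRR = sqrt(EV^2 + AV^2) = sqrt(2.54^2 + 2.46^2) = 3.5359864
%GRR = GRR / tol * 100 = 3.5359864 / 23.5 * 100
%GRR = 15.0468

15.0468


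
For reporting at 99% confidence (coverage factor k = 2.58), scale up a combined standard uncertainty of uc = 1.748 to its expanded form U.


U = k * uc
U = 2.58 * 1.748
U = 4.5098

4.5098


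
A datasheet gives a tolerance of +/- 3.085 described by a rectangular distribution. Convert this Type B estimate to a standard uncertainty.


u_B = half_width / sqrt(3)
u_B = 3.085 / 1.7320508
u_B = 1.7811

1.7811


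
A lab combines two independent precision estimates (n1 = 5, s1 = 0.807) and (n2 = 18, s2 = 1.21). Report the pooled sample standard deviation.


s_p = sqrt(((n1-1)*s1^2 + (n2-1)*s2^2) / (n1+n2-2))
numerator = (5-1)*0.807^2 + (18-1)*1.21^2 = 2.604996 + 24.8897 = 27.494696
denominator = 5 + 18 - 2 = 21
s_p^2 = 27.494696 / 21 = 1.3092712
s_p = sqrt(1.3092712) = 1.1442

1.1442


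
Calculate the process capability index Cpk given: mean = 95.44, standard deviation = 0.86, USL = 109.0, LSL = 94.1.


Cpu = (USL - mean) / (3*sigma) = (109.0 - 95.44) / (3*0.86) = 5.2558
Cpl = (mean - LSL) / (3*sigma) = (95.44 - 94.1) / (3*0.86) = 0.5194
Cpk = min(Cpu, Cpl) = 0.5194

0.5194


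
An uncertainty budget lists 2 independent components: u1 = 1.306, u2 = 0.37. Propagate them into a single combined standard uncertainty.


uc = sqrt(1.306^2 + 0.37^2)
uc = sqrt(1.842536)
uc = 1.3574

1.3574


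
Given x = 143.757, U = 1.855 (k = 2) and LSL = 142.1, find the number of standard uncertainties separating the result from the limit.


u = U / k = 1.855 / 2 = 0.9275
margin = |LSL - x| = |142.1 - 143.757| = 1.657
z = margin / u = 1.657 / 0.9275
z = 1.7865

1.7865


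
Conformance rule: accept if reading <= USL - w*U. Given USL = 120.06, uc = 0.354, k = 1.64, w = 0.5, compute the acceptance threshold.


U = k * uc = 1.64 * 0.354 = 0.58056
guard band g = w * U = 0.5 * 0.58056 = 0.29028
AL = USL - g = 120.06 - 0.29028
AL = 119.7697

119.7697


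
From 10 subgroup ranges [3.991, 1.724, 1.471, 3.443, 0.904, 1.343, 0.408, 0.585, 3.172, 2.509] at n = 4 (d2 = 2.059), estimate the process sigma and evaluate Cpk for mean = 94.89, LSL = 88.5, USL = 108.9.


R_bar = (3.991 + 1.724 + 1.471 + 3.443 + 0.904 + 1.343 + 0.408 + 0.585 + 3.172 + 2.509) / 10 = 1.955
sigma = R_bar / d2 = 1.955 / 2.059 = 0.94949004
Cp = (USL - LSL)/(6*sigma) = (108.9 - 88.5)/(6*0.94949004) = 3.5809
Cpu = (108.9 - 94.89)/(3*0.94949004) = 4.9184
Cpl = (94.89 - 88.5)/(3*0.94949004) = 2.2433
Cpk = min(Cpu, Cpl) = 2.2433

2.2433


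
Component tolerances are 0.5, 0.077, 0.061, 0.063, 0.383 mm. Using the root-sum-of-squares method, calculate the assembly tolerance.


RSS = sqrt(0.5^2 + 0.077^2 + 0.061^2 + 0.063^2 + 0.383^2)
= sqrt(0.410308)
= 0.6406

0.6406


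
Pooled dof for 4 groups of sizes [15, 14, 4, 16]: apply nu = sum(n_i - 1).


nu = sum_i (n_i - 1)
nu = ((15 - 1) + (14 - 1) + (4 - 1) + (16 - 1))
nu = 14 + 13 + 3 + 15
nu = 45

45


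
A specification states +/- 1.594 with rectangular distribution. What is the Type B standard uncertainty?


u_B = half_width / sqrt(3)
u_B = 1.594 / 1.7320508
u_B = 0.9203

0.9203


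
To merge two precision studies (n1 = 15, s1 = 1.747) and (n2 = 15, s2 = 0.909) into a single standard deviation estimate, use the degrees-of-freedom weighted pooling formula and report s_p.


s_p = sqrt(((n1-1)*s1^2 + (n2-1)*s2^2) / (n1+n2-2))
numerator = (15-1)*1.747^2 + (15-1)*0.909^2 = 42.728126 + 11.567934 = 54.29606
denominator = 15 + 15 - 2 = 28
s_p^2 = 54.29606 / 28 = 1.939145
s_p = sqrt(1.939145) = 1.3925

1.3925


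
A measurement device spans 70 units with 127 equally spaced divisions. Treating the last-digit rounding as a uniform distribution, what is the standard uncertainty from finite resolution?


resolution = range / divisions
resolution = 70 / 127 = 0.5511811
u_res = resolution / (2*sqrt(3))
u_res = 0.5511811 / 3.4641016
u_res = 0.1591

0.1591


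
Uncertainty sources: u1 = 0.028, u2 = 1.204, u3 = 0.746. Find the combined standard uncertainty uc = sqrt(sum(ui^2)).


uc = sqrt(0.028^2 + 1.204^2 + 0.746^2)
uc = sqrt(2.006916)
uc = 1.4167

1.4167


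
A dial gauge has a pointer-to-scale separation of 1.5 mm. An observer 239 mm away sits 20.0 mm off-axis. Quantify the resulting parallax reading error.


error = h * offset / d
= 1.5 * 20.0 / 239
= 0.1255

0.1255


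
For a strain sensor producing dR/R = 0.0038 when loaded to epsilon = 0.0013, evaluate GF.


GF = (dR/R) / epsilon
= 0.0038 / 0.0013
= 2.9231

2.9231


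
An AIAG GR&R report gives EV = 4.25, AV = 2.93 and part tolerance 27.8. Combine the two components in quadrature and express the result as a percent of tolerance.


GRR = sqrt(EV^2 + AV^2) = sqrt(4.25^2 + 2.93^2) = 5.162112
%GRR = GRR / tol * 100 = 5.162112 / 27.8 * 100
%GRR = 18.5687

18.5687


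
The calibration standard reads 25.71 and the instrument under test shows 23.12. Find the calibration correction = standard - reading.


Correction = standard - reading
= 25.71 - 23.12
= 2.5900

2.5900


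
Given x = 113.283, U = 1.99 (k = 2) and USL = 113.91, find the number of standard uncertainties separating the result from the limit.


u = U / k = 1.99 / 2 = 0.995
margin = |USL - x| = |113.91 - 113.283| = 0.627
z = margin / u = 0.627 / 0.995
z = 0.6302

0.6302


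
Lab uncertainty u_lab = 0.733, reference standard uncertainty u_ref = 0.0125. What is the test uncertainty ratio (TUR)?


TUR = u_lab / u_ref
= 0.733 / 0.0125
= 58.6400

58.6400


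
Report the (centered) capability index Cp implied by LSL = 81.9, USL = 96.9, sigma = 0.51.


Cp = (USL - LSL) / (6 * sigma)
= (96.9 - 81.9) / (6 * 0.51)
= 15.0000 / 3.0600
= 4.9020

4.9020


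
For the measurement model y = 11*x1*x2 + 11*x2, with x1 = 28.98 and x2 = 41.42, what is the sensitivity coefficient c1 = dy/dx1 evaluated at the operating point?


y = 11*x1*x2 + 11*x2
dy/dx1 = 11*x2
Evaluate at x2 = 41.42: c1 = 11 * 41.42
c1 = 455.6200

455.6200


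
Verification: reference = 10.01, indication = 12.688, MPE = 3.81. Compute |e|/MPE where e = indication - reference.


e = indication - reference = 12.688 - 10.01 = 2.6780
|e| = 2.6780
ratio = |e| / MPE = 2.6780 / 3.81
ratio = 0.7029

0.7029


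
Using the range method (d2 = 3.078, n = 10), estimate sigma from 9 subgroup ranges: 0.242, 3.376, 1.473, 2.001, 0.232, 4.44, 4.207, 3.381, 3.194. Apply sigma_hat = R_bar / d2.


R_bar = (0.242 + 3.376 + 1.473 + 2.001 + 0.232 + 4.44 + 4.207 + 3.381 + 3.194) / 9
R_bar = 22.546 / 9 = 2.5051111
sigma_hat = R_bar / d2 = 2.5051111 / 3.078 = 0.8139

0.8139


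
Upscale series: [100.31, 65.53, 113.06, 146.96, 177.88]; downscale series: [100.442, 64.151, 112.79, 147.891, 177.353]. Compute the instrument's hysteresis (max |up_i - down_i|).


|100.31 - 100.442| = 0.1320
|65.53 - 64.151| = 1.3790
|113.06 - 112.79| = 0.2700
|146.96 - 147.891| = 0.9310
|177.88 - 177.353| = 0.5270
hysteresis = max(diffs) = 1.3790

1.3790


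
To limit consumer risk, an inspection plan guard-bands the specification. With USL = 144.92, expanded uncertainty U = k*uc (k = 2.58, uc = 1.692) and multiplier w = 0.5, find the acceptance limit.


U = k * uc = 2.58 * 1.692 = 4.36536
guard band g = w * U = 0.5 * 4.36536 = 2.18268
AL = USL - g = 144.92 - 2.18268
AL = 142.7373

142.7373


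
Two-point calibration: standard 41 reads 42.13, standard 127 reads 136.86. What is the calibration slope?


slope = (y2 - y1) / (x2 - x1)
= (136.86 - 42.13) / (127 - 41)
= 94.7300 / 86
= 1.1015

1.1015


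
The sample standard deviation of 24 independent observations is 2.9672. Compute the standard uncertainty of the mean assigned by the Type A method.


u_A = s / sqrt(n)
u_A = 2.9672 / sqrt(24)
u_A = 2.9672 / 4.8989795
u_A = 0.6057

0.6057


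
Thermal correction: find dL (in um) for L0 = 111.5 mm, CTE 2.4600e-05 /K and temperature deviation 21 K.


dL = L * alpha * dT
= 111.5 * 2.4600e-05 * 21
= 0.0576009 mm
dL_um = 0.0576009 * 1000 = 57.6009 um

57.6009


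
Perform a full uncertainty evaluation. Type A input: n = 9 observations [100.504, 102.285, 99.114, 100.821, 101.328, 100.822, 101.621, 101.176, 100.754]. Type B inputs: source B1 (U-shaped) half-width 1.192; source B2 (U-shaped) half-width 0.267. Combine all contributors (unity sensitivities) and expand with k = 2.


mean = (100.504 + 102.285 + 99.114 + 100.821 + 101.328 + 100.822 + 101.621 + 101.176 + 100.754) / 9 = 100.9361111
s = sqrt(sum((x - mean)^2)/(n-1)) = 0.87077142
u_A = s / sqrt(n) = 0.87077142 / sqrt(9) = 0.29025714
u_B1 = 1.192 / sqrt(2) = 0.84287128
u_B2 = 0.267 / sqrt(2) = 0.18879751
uc = sqrt(0.29025714^2 + 0.84287128^2 + 0.18879751^2) = 0.91122209
U = k * uc = 2 * 0.91122209
U = 1.8224

1.8224


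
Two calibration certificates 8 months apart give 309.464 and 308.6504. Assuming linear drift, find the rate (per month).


rate = (v2 - v1) / months
= (308.6504 - 309.464) / 8
= -0.8136 / 8
= -0.1017

-0.1017


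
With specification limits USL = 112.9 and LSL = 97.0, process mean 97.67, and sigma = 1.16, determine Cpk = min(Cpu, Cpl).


Cpu = (USL - mean) / (3*sigma) = (112.9 - 97.67) / (3*1.16) = 4.3764
Cpl = (mean - LSL) / (3*sigma) = (97.67 - 97.0) / (3*1.16) = 0.1925
Cpk = min(Cpu, Cpl) = 0.1925

0.1925


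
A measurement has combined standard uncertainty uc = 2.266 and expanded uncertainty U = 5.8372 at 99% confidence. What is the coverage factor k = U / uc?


k = U / uc
k = 5.8372 / 2.266
k = 2.576

2.576


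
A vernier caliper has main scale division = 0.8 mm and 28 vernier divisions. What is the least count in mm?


LC = MSD / n_div
= 0.8 / 28
= 0.0286

0.0286


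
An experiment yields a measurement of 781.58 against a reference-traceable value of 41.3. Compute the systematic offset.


Systematic error = measured - true
= 781.58 - 41.3
= 740.2800

740.2800


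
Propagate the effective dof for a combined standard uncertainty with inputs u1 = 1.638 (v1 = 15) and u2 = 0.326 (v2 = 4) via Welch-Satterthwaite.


uc = sqrt(u1^2 + u2^2) = sqrt(1.638^2 + 0.326^2) = 1.6701257
v_eff = uc^4 / (u1^4/v1 + u2^4/v2)
= 1.6701257^4 / (1.638^4/15 + 0.326^4/4)
= 7.7803052 / 0.48273865
v_eff = 16.1170

16.1170


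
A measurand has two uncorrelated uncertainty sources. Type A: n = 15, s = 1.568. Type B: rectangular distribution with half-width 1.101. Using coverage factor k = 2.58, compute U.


u_A = s / sqrt(n) = 1.568 / sqrt(15) = 0.40485586
u_B = half_width / sqrt(3) = 1.101 / sqrt(3) = 0.63566265
uc = sqrt(u_A^2 + u_B^2) = sqrt(0.40485586^2 + 0.63566265^2) = 0.75364134
U = k * uc = 2.58 * 0.75364134
U = 1.9444

1.9444


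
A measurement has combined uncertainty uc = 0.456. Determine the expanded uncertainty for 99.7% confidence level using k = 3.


U = k * uc
U = 3 * 0.456
U = 1.3680

1.3680


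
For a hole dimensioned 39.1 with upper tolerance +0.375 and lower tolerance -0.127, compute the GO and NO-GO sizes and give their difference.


GO = nominal - lower_tol (smallest hole = maximum material condition)
GO = 39.1 - 0.127 = 38.973
NO-GO = nominal + upper_tol (largest hole = least material condition)
NO-GO = 39.1 + 0.375 = 39.475
spread = NO-GO - GO = 39.475 - 38.973 = 0.5020

0.5020


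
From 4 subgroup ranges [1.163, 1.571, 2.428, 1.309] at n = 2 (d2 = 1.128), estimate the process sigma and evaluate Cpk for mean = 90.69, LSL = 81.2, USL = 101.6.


R_bar = (1.163 + 1.571 + 2.428 + 1.309) / 4 = 1.61775
sigma = R_bar / d2 = 1.61775 / 1.128 = 1.4341755
Cp = (USL - LSL)/(6*sigma) = (101.6 - 81.2)/(6*1.4341755) = 2.3707
Cpu = (101.6 - 90.69)/(3*1.4341755) = 2.5357
Cpl = (90.69 - 81.2)/(3*1.4341755) = 2.2057
Cpk = min(Cpu, Cpl) = 2.2057

2.2057


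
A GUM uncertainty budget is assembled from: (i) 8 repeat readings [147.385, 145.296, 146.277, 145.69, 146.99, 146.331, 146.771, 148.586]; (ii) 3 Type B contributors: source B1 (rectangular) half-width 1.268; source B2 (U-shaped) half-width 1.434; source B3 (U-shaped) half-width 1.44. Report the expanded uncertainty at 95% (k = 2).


mean = (147.385 + 145.296 + 146.277 + 145.69 + 146.99 + 146.331 + 146.771 + 148.586) / 8 = 146.66575
s = sqrt(sum((x - mean)^2)/(n-1)) = 1.0290345
u_A = s / sqrt(n) = 1.0290345 / sqrt(8) = 0.36381864
u_B1 = 1.268 / sqrt(3) = 0.73208014
u_B2 = 1.434 / sqrt(2) = 1.0139911
u_B3 = 1.44 / sqrt(2) = 1.0182338
uc = sqrt(0.36381864^2 + 0.73208014^2 + 1.0139911^2 + 1.0182338^2) = 1.6532645
U = k * uc = 2 * 1.6532645
U = 3.3065

3.3065


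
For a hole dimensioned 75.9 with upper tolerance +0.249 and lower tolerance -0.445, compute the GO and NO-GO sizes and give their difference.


GO = nominal - lower_tol (smallest hole = maximum material condition)
GO = 75.9 - 0.445 = 75.455
NO-GO = nominal + upper_tol (largest hole = least material condition)
NO-GO = 75.9 + 0.249 = 76.149
spread = NO-GO - GO = 76.149 - 75.455 = 0.6940

0.6940


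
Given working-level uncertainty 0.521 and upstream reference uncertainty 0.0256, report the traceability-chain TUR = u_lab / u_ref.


TUR = u_lab / u_ref
= 0.521 / 0.0256
= 20.3516

20.3516


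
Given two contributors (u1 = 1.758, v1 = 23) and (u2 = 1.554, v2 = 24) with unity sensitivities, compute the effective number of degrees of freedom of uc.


uc = sqrt(u1^2 + u2^2) = sqrt(1.758^2 + 1.554^2) = 2.3463759
v_eff = uc^4 / (u1^4/v1 + u2^4/v2)
= 2.3463759^4 / (1.758^4/23 + 1.554^4/24)
= 30.310309 / 0.65827881
v_eff = 46.0448

46.0448


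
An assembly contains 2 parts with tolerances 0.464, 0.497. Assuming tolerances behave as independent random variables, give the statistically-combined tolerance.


RSS = sqrt(0.464^2 + 0.497^2)
= sqrt(0.462305)
= 0.6799

0.6799


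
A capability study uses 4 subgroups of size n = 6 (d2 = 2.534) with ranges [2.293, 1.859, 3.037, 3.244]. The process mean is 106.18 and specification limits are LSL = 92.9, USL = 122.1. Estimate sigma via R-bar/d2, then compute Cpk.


R_bar = (2.293 + 1.859 + 3.037 + 3.244) / 4 = 2.60825
sigma = R_bar / d2 = 2.60825 / 2.534 = 1.0293015
Cp = (USL - LSL)/(6*sigma) = (122.1 - 92.9)/(6*1.0293015) = 4.7281
Cpu = (122.1 - 106.18)/(3*1.0293015) = 5.1556
Cpl = (106.18 - 92.9)/(3*1.0293015) = 4.3007
Cpk = min(Cpu, Cpl) = 4.3007

4.3007


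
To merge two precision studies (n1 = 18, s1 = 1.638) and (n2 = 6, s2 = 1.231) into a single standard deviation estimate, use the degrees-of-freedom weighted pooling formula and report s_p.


s_p = sqrt(((n1-1)*s1^2 + (n2-1)*s2^2) / (n1+n2-2))
numerator = (18-1)*1.638^2 + (6-1)*1.231^2 = 45.611748 + 7.576805 = 53.188553
denominator = 18 + 6 - 2 = 22
s_p^2 = 53.188553 / 22 = 2.4176615
s_p = sqrt(2.4176615) = 1.5549

1.5549


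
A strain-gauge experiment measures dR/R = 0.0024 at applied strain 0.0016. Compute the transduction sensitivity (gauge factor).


GF = (dR/R) / epsilon
= 0.0024 / 0.0016
= 1.5000

1.5000


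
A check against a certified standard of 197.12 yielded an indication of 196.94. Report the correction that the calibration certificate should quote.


Correction = standard - reading
= 197.12 - 196.94
= 0.1800

0.1800


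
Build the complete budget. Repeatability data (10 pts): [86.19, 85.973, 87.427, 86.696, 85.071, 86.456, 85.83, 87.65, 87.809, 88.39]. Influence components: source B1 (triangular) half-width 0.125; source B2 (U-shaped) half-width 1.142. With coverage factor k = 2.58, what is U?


mean = (86.19 + 85.973 + 87.427 + 86.696 + 85.071 + 86.456 + 85.83 + 87.65 + 87.809 + 88.39) / 10 = 86.7492
s = sqrt(sum((x - mean)^2)/(n-1)) = 1.0409144
u_A = s / sqrt(n) = 1.0409144 / sqrt(10) = 0.32916604
u_B1 = 0.125 / sqrt(6) = 0.051031036
u_B2 = 1.142 / sqrt(2) = 0.80751594
uc = sqrt(0.32916604^2 + 0.051031036^2 + 0.80751594^2) = 0.87351957
U = k * uc = 2.58 * 0.87351957
U = 2.2537

2.2537


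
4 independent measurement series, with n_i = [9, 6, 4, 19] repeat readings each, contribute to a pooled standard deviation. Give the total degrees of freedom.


nu = sum_i (n_i - 1)
nu = ((9 - 1) + (6 - 1) + (4 - 1) + (19 - 1))
nu = 8 + 5 + 3 + 18
nu = 34

34


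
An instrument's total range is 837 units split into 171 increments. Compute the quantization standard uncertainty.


resolution = range / divisions
resolution = 837 / 171 = 4.8947368
u_res = resolution / (2*sqrt(3))
u_res = 4.8947368 / 3.4641016
u_res = 1.4130

1.4130


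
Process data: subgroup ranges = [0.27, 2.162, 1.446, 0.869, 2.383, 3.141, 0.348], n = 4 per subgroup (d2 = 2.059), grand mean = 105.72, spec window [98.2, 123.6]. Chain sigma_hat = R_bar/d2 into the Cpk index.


R_bar = (0.27 + 2.162 + 1.446 + 0.869 + 2.383 + 3.141 + 0.348) / 7 = 1.517
sigma = R_bar / d2 = 1.517 / 2.059 = 0.73676542
Cp = (USL - LSL)/(6*sigma) = (123.6 - 98.2)/(6*0.73676542) = 5.7458
Cpu = (123.6 - 105.72)/(3*0.73676542) = 8.0894
Cpl = (105.72 - 98.2)/(3*0.73676542) = 3.4023
Cpk = min(Cpu, Cpl) = 3.4023

3.4023


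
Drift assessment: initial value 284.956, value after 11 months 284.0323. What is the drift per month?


rate = (v2 - v1) / months
= (284.0323 - 284.956) / 11
= -0.9237 / 11
= -0.0840

-0.0840


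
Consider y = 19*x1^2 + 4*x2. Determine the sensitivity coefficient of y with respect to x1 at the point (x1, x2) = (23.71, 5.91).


y = 19*x1^2 + 4*x2
dy/dx1 = 2*19*x1
Evaluate at x1 = 23.71: c1 = 38 * 23.71
c1 = 900.9800

900.9800


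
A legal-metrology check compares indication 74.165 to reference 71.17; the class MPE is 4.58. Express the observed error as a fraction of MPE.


e = indication - reference = 74.165 - 71.17 = 2.9950
|e| = 2.9950
ratio = |e| / MPE = 2.9950 / 4.58
ratio = 0.6539

0.6539


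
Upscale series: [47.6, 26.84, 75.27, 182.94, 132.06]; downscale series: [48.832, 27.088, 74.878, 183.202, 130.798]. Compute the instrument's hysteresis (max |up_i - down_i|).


|47.6 - 48.832| = 1.2320
|26.84 - 27.088| = 0.2480
|75.27 - 74.878| = 0.3920
|182.94 - 183.202| = 0.2620
|132.06 - 130.798| = 1.2620
hysteresis = max(diffs) = 1.2620

1.2620


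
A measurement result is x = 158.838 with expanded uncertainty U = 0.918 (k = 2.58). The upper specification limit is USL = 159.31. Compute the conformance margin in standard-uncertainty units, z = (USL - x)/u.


u = U / k = 0.918 / 2.58 = 0.35581395
margin = |USL - x| = |159.31 - 158.838| = 0.472
z = margin / u = 0.472 / 0.35581395
z = 1.3265

1.3265


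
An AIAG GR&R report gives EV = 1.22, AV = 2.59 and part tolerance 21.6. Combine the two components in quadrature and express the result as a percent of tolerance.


GRR = sqrt(EV^2 + AV^2) = sqrt(1.22^2 + 2.59^2) = 2.862953
%GRR = GRR / tol * 100 = 2.862953 / 21.6 * 100
%GRR = 13.2544

13.2544


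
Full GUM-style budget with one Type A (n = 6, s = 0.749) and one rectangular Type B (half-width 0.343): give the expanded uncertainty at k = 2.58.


u_A = s / sqrt(n) = 0.749 / sqrt(6) = 0.30577797
u_B = half_width / sqrt(3) = 0.343 / sqrt(3) = 0.19803114
uc = sqrt(u_A^2 + u_B^2) = sqrt(0.30577797^2 + 0.19803114^2) = 0.36430276
U = k * uc = 2.58 * 0.36430276
U = 0.9399

0.9399


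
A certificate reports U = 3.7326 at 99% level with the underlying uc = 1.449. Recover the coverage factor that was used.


k = U / uc
k = 3.7326 / 1.449
k = 2.576

2.576


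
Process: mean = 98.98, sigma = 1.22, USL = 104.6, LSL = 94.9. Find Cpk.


Cpu = (USL - mean) / (3*sigma) = (104.6 - 98.98) / (3*1.22) = 1.5355
Cpl = (mean - LSL) / (3*sigma) = (98.98 - 94.9) / (3*1.22) = 1.1148
Cpk = min(Cpu, Cpl) = 1.1148

1.1148


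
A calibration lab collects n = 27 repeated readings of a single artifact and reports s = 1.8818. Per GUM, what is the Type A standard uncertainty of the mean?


u_A = s / sqrt(n)
u_A = 1.8818 / sqrt(27)
u_A = 1.8818 / 5.1961524
u_A = 0.3622

0.3622


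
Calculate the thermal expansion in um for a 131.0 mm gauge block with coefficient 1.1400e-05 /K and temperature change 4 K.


dL = L * alpha * dT
= 131.0 * 1.1400e-05 * 4
= 0.0059736 mm
dL_um = 0.0059736 * 1000 = 5.9736 um

5.9736


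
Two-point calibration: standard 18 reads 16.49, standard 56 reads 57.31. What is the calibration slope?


slope = (y2 - y1) / (x2 - x1)
= (57.31 - 16.49) / (56 - 18)
= 40.8200 / 38
= 1.0742

1.0742


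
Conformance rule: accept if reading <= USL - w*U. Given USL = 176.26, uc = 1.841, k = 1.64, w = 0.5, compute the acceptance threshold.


U = k * uc = 1.64 * 1.841 = 3.01924
guard band g = w * U = 0.5 * 3.01924 = 1.50962
AL = USL - g = 176.26 - 1.50962
AL = 174.7504

174.7504


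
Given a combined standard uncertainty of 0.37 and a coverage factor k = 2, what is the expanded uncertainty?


U = k * uc
U = 2 * 0.37
U = 0.7400

0.7400


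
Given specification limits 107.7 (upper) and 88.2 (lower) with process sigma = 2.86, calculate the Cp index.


Cp = (USL - LSL) / (6 * sigma)
= (107.7 - 88.2) / (6 * 2.86)
= 19.5000 / 17.1600
= 1.1364

1.1364


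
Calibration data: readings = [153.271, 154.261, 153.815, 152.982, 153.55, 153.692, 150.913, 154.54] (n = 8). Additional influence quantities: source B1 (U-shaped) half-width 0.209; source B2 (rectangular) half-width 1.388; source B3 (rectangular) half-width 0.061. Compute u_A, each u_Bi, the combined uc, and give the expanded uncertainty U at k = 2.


mean = (153.271 + 154.261 + 153.815 + 152.982 + 153.55 + 153.692 + 150.913 + 154.54) / 8 = 153.378
s = sqrt(sum((x - mean)^2)/(n-1)) = 1.1144231
u_A = s / sqrt(n) = 1.1144231 / sqrt(8) = 0.39400807
u_B1 = 0.209 / sqrt(2) = 0.14778532
u_B2 = 1.388 / sqrt(3) = 0.80136217
u_B3 = 0.061 / sqrt(3) = 0.035218366
uc = sqrt(0.39400807^2 + 0.14778532^2 + 0.80136217^2 + 0.035218366^2) = 0.90581705
U = k * uc = 2 * 0.90581705
U = 1.8116

1.8116


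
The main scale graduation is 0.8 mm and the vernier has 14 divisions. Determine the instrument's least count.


LC = MSD / n_div
= 0.8 / 14
= 0.0571

0.0571


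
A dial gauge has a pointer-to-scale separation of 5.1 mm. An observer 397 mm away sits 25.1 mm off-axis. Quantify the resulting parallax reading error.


error = h * offset / d
= 5.1 * 25.1 / 397
= 0.3224

0.3224


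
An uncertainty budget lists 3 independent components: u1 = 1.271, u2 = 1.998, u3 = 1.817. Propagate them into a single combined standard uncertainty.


uc = sqrt(1.271^2 + 1.998^2 + 1.817^2)
uc = sqrt(8.908934)
uc = 2.9848

2.9848


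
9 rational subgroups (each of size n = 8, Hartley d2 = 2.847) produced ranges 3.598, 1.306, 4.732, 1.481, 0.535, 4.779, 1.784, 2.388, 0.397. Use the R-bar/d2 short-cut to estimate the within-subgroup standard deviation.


R_bar = (3.598 + 1.306 + 4.732 + 1.481 + 0.535 + 4.779 + 1.784 + 2.388 + 0.397) / 9
R_bar = 21.0 / 9 = 2.3333333
sigma_hat = R_bar / d2 = 2.3333333 / 2.847 = 0.8196

0.8196


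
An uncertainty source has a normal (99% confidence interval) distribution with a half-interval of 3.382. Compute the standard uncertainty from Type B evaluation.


u_B = half_width / 2.576
u_B = 3.382 / 2.576
u_B = 1.3129

1.3129


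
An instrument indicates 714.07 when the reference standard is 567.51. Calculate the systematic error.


Systematic error = measured - true
= 714.07 - 567.51
= 146.5600

146.5600


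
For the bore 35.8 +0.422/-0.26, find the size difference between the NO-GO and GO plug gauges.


GO = nominal - lower_tol (smallest hole = maximum material condition)
GO = 35.8 - 0.26 = 35.54
NO-GO = nominal + upper_tol (largest hole = least material condition)
NO-GO = 35.8 + 0.422 = 36.222
spread = NO-GO - GO = 36.222 - 35.54 = 0.6820

0.6820


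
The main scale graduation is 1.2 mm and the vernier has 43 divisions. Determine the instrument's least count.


LC = MSD / n_div
= 1.2 / 43
= 0.0279

0.0279


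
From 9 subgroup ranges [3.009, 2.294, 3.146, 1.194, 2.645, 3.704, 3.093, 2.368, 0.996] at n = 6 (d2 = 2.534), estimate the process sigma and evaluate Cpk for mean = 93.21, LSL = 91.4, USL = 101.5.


R_bar = (3.009 + 2.294 + 3.146 + 1.194 + 2.645 + 3.704 + 3.093 + 2.368 + 0.996) / 9 = 2.4943333
sigma = R_bar / d2 = 2.4943333 / 2.534 = 0.98434621
Cp = (USL - LSL)/(6*sigma) = (101.5 - 91.4)/(6*0.98434621) = 1.7101
Cpu = (101.5 - 93.21)/(3*0.98434621) = 2.8073
Cpl = (93.21 - 91.4)/(3*0.98434621) = 0.6129
Cpk = min(Cpu, Cpl) = 0.6129

0.6129


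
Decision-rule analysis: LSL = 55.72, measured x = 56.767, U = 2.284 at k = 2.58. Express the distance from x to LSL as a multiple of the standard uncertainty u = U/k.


u = U / k = 2.284 / 2.58 = 0.88527132
margin = |LSL - x| = |55.72 - 56.767| = 1.047
z = margin / u = 1.047 / 0.88527132
z = 1.1827

1.1827


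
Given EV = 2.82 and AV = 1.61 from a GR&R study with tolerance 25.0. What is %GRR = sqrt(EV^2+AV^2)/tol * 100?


GRR = sqrt(EV^2 + AV^2) = sqrt(2.82^2 + 1.61^2) = 3.2472296
%GRR = GRR / tol * 100 = 3.2472296 / 25.0 * 100
%GRR = 12.9889

12.9889


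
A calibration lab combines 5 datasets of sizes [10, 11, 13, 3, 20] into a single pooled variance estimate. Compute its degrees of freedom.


nu = sum_i (n_i - 1)
nu = ((10 - 1) + (11 - 1) + (13 - 1) + (3 - 1) + (20 - 1))
nu = 9 + 10 + 12 + 2 + 19
nu = 52

52


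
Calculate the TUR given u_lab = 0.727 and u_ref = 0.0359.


TUR = u_lab / u_ref
= 0.727 / 0.0359
= 20.2507

20.2507


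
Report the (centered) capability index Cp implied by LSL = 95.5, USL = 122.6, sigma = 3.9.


Cp = (USL - LSL) / (6 * sigma)
= (122.6 - 95.5) / (6 * 3.9)
= 27.1000 / 23.4000
= 1.1581

1.1581


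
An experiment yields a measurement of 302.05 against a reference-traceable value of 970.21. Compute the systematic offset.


Systematic error = measured - true
= 302.05 - 970.21
= -668.1600

-668.1600


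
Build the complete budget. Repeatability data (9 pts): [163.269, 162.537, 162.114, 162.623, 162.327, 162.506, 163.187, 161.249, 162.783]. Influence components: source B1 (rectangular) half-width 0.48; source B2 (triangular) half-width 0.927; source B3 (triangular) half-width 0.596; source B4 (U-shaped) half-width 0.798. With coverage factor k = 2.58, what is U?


mean = (163.269 + 162.537 + 162.114 + 162.623 + 162.327 + 162.506 + 163.187 + 161.249 + 162.783) / 9 = 162.5105556
s = sqrt(sum((x - mean)^2)/(n-1)) = 0.60237823
u_A = s / sqrt(n) = 0.60237823 / sqrt(9) = 0.20079274
u_B1 = 0.48 / sqrt(3) = 0.27712813
u_B2 = 0.927 / sqrt(6) = 0.37844617
u_B3 = 0.596 / sqrt(6) = 0.24331598
u_B4 = 0.798 / sqrt(2) = 0.56427121
uc = sqrt(0.20079274^2 + 0.27712813^2 + 0.37844617^2 + 0.24331598^2 + 0.56427121^2) = 0.7987139
U = k * uc = 2.58 * 0.7987139
U = 2.0607

2.0607


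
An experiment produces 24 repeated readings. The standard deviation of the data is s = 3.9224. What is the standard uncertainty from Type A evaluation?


u_A = s / sqrt(n)
u_A = 3.9224 / sqrt(24)
u_A = 3.9224 / 4.8989795
u_A = 0.8007

0.8007


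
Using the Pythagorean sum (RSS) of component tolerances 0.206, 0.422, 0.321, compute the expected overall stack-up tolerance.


RSS = sqrt(0.206^2 + 0.422^2 + 0.321^2)
= sqrt(0.323561)
= 0.5688

0.5688


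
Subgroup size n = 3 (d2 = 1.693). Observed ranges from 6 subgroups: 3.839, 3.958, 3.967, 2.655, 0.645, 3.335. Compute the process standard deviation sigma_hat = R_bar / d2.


R_bar = (3.839 + 3.958 + 3.967 + 2.655 + 0.645 + 3.335) / 6
R_bar = 18.399 / 6 = 3.0665
sigma_hat = R_bar / d2 = 3.0665 / 1.693 = 1.8113

1.8113


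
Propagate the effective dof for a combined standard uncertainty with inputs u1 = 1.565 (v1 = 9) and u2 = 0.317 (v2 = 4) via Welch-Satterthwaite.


uc = sqrt(u1^2 + u2^2) = sqrt(1.565^2 + 0.317^2) = 1.5967824
v_eff = uc^4 / (u1^4/v1 + u2^4/v2)
= 1.5967824^4 / (1.565^4/9 + 0.317^4/4)
= 6.5010416 / 0.66904708
v_eff = 9.7169

9.7169


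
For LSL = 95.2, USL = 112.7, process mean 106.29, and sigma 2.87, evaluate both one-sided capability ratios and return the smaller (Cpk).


Cpu = (USL - mean) / (3*sigma) = (112.7 - 106.29) / (3*2.87) = 0.7445
Cpl = (mean - LSL) / (3*sigma) = (106.29 - 95.2) / (3*2.87) = 1.2880
Cpk = min(Cpu, Cpl) = 0.7445

0.7445


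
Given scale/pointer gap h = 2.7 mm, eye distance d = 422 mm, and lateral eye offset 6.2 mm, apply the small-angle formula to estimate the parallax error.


error = h * offset / d
= 2.7 * 6.2 / 422
= 0.0397

0.0397


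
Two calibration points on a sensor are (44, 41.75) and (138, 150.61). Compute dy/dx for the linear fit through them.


slope = (y2 - y1) / (x2 - x1)
= (150.61 - 41.75) / (138 - 44)
= 108.8600 / 94
= 1.1581

1.1581


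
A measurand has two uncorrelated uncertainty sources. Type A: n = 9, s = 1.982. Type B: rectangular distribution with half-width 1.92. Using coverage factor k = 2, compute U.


u_A = s / sqrt(n) = 1.982 / sqrt(9) = 0.66066667
u_B = half_width / sqrt(3) = 1.92 / sqrt(3) = 1.1085125
uc = sqrt(u_A^2 + u_B^2) = sqrt(0.66066667^2 + 1.1085125^2) = 1.2904574
U = k * uc = 2 * 1.2904574
U = 2.5809

2.5809


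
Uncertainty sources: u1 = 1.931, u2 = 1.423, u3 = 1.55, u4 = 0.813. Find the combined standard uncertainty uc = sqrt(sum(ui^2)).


uc = sqrt(1.931^2 + 1.423^2 + 1.55^2 + 0.813^2)
uc = sqrt(8.817159)
uc = 2.9694

2.9694


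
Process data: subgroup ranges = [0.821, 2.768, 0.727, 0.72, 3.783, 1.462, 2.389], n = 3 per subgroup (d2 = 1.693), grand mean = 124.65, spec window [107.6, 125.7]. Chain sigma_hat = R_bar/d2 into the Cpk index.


R_bar = (0.821 + 2.768 + 0.727 + 0.72 + 3.783 + 1.462 + 2.389) / 7 = 1.81
sigma = R_bar / d2 = 1.81 / 1.693 = 1.0691081
Cp = (USL - LSL)/(6*sigma) = (125.7 - 107.6)/(6*1.0691081) = 2.8217
Cpu = (125.7 - 124.65)/(3*1.0691081) = 0.3274
Cpl = (124.65 - 107.6)/(3*1.0691081) = 5.3160
Cpk = min(Cpu, Cpl) = 0.3274

0.3274


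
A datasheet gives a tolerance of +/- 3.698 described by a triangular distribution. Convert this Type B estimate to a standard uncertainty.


u_B = half_width / sqrt(6)
u_B = 3.698 / 2.4494897
u_B = 1.5097

1.5097


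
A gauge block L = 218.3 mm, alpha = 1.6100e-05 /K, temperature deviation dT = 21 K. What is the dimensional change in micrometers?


dL = L * alpha * dT
= 218.3 * 1.6100e-05 * 21
= 0.0738072 mm
dL_um = 0.0738072 * 1000 = 73.8072 um

73.8072


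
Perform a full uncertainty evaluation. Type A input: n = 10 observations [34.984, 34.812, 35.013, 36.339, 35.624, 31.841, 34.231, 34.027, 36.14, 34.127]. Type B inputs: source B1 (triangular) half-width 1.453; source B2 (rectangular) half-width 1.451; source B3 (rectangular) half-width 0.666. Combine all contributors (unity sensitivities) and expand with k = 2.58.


mean = (34.984 + 34.812 + 35.013 + 36.339 + 35.624 + 31.841 + 34.231 + 34.027 + 36.14 + 34.127) / 10 = 34.7138
s = sqrt(sum((x - mean)^2)/(n-1)) = 1.29005
u_A = s / sqrt(n) = 1.29005 / sqrt(10) = 0.40794963
u_B1 = 1.453 / sqrt(6) = 0.59318477
u_B2 = 1.451 / sqrt(3) = 0.83773524
u_B3 = 0.666 / sqrt(3) = 0.38451528
uc = sqrt(0.40794963^2 + 0.59318477^2 + 0.83773524^2 + 0.38451528^2) = 1.1695911
U = k * uc = 2.58 * 1.1695911
U = 3.0175

3.0175


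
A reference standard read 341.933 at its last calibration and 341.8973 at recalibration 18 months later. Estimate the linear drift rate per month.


rate = (v2 - v1) / months
= (341.8973 - 341.933) / 18
= -0.0357 / 18
= -0.0020

-0.0020


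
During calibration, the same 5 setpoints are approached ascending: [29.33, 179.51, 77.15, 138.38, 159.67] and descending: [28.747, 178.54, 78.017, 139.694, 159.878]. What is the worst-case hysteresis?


|29.33 - 28.747| = 0.5830
|179.51 - 178.54| = 0.9700
|77.15 - 78.017| = 0.8670
|138.38 - 139.694| = 1.3140
|159.67 - 159.878| = 0.2080
hysteresis = max(diffs) = 1.3140

1.3140


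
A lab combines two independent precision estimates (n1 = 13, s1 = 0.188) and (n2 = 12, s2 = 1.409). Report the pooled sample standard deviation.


s_p = sqrt(((n1-1)*s1^2 + (n2-1)*s2^2) / (n1+n2-2))
numerator = (13-1)*0.188^2 + (12-1)*1.409^2 = 0.424128 + 21.838091 = 22.262219
denominator = 13 + 12 - 2 = 23
s_p^2 = 22.262219 / 23 = 0.96792257
s_p = sqrt(0.96792257) = 0.9838

0.9838


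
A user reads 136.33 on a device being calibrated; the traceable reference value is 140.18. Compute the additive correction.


Correction = standard - reading
= 140.18 - 136.33
= 3.8500

3.8500


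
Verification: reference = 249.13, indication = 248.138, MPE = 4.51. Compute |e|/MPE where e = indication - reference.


e = indication - reference = 248.138 - 249.13 = -0.9920
|e| = 0.9920
ratio = |e| / MPE = 0.9920 / 4.51
ratio = 0.2200

0.2200


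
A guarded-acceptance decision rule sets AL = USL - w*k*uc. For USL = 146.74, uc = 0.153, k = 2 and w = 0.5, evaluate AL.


U = k * uc = 2 * 0.153 = 0.306
guard band g = w * U = 0.5 * 0.306 = 0.153
AL = USL - g = 146.74 - 0.153
AL = 146.5870

146.5870


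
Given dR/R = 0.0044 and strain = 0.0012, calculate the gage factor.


GF = (dR/R) / epsilon
= 0.0044 / 0.0012
= 3.6667

3.6667
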